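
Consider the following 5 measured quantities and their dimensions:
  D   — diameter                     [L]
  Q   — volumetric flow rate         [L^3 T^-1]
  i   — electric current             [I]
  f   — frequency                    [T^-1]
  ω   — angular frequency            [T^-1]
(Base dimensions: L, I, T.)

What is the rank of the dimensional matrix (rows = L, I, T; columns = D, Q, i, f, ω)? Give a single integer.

3

Exponent matrix [L,I,T] × [D,Q,i,f,ω]:
  L: [ 1  3  0  0  0]
  I: [ 0  0  1  0  0]
  T: [ 0 -1  0 -1 -1]
RREF → pivots at {D,Q,i} ⇒ r = 3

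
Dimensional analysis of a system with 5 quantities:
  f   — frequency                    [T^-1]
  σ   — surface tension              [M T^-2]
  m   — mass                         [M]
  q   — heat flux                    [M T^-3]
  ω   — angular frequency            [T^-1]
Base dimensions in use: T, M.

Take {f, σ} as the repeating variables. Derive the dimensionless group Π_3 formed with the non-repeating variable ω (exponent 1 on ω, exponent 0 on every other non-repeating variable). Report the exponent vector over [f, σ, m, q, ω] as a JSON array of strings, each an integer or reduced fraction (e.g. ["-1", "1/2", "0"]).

["-1", "0", "0", "0", "1"]

Exponent matrix [T,M] × [f,σ,m,q,ω]:
  T: [-1 -2  0 -3 -1]
  M: [ 0  1  1  1  0]
Row reduction gives pivot columns f,σ; rank = 2
Repeat: f,σ; free: m,q,ω
RREF:
  r0: [   1    0   -2    1    1]
  r1: [   0    1    1    1    0]
Fix exponent of ω at 1, m at 0, q at 0; solve each RREF row for its pivot's exponent:
  r0: exp(f) + (1)·1 = 0 ⇒ exp(f) = -1
  r1: exp(σ) + (0)·1 = 0 ⇒ exp(σ) = 0
Π_3 = f^-1 · ω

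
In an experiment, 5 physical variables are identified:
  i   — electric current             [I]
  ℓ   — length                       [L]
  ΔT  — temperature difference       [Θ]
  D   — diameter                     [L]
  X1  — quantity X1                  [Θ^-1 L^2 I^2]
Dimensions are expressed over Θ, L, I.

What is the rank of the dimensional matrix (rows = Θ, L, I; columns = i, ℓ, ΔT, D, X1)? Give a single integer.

3

Exponent matrix [Θ,L,I] × [i,ℓ,ΔT,D,X1]:
  Θ: [ 0  0  1  0 -1]
  L: [ 0  1  0  1  2]
  I: [ 1  0  0  0  2]
RREF → pivots at {i,ℓ,ΔT} ⇒ r = 3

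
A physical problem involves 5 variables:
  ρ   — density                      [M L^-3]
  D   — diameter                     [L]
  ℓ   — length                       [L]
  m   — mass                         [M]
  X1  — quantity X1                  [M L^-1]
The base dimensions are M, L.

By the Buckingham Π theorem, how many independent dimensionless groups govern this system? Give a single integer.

Write exponents as rows M,L / cols ρ,D,ℓ,m,X1:
  M: [ 1  0  0  1  1]
  L: [-3  1  1  0 -1]
Row reduction gives pivot columns ρ,D; rank = 2
Π count = n − r = 5 − 2 = 3

3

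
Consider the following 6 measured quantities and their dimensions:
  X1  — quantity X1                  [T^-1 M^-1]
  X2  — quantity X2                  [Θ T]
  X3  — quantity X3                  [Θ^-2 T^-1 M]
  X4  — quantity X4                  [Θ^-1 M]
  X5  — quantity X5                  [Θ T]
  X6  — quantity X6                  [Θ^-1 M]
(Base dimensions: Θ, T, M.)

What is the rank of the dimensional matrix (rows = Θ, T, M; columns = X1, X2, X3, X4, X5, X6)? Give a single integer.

2

Write exponents as rows Θ,T,M / cols X1,X2,X3,X4,X5,X6:
  Θ: [ 0  1 -2 -1  1 -1]
  T: [-1  1 -1  0  1  0]
  M: [-1  0  1  1  0  1]
Echelon form has 2 nonzero rows (pivots: X1,X2)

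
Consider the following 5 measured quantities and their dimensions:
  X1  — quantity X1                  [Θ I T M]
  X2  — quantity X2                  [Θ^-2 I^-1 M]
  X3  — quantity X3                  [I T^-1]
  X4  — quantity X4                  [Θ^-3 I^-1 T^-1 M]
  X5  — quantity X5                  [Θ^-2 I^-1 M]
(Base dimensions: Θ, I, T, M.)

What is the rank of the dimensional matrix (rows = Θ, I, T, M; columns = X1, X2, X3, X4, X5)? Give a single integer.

3

Dimensional matrix (Θ×I×T×M by X1×X2×X3×X4×X5):
  Θ: [ 1 -2  0 -3 -2]
  I: [ 1 -1  1 -1 -1]
  T: [ 1  0 -1 -1  0]
  M: [ 1  1  0  1  1]
Echelon form has 3 nonzero rows (pivots: X1,X2,X3)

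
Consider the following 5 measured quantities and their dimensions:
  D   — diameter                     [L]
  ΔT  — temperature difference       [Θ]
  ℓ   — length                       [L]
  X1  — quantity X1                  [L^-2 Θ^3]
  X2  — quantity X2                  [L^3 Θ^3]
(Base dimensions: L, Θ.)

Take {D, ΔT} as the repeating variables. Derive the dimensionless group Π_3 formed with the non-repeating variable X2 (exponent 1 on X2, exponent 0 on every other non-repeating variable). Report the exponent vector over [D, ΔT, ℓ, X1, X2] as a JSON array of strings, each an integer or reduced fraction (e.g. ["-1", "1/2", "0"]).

["-3", "-3", "0", "0", "1"]

Write exponents as rows L,Θ / cols D,ΔT,ℓ,X1,X2:
  L: [ 1  0  1 -2  3]
  Θ: [ 0  1  0  3  3]
RREF → pivots at {D,ΔT} ⇒ r = 2
Repeat: D,ΔT; free: ℓ,X1,X2
RREF:
  r0: [   1    0    1   -2    3]
  r1: [   0    1    0    3    3]
Fix exponent of X2 at 1, ℓ at 0, X1 at 0; solve each RREF row for its pivot's exponent:
  r0: exp(D) + (3)·1 = 0 ⇒ exp(D) = -3
  r1: exp(ΔT) + (3)·1 = 0 ⇒ exp(ΔT) = -3
Π_3 = D^-3 · ΔT^-3 · X2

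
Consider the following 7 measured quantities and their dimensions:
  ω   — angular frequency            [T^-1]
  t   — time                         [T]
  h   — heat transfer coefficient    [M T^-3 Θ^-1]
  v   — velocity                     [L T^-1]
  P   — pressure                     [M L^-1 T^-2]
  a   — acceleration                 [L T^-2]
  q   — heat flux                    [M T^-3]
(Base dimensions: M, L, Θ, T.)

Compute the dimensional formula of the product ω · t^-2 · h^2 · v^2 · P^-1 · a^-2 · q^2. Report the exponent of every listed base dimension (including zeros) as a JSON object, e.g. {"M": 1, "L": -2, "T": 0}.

{"M": 3, "L": 1, "Θ": -2, "T": -11}

Dimensional matrix (M×L×Θ×T by ω×t×h×v×P×a×q):
  M: [ 0  0  1  0  1  0  1]
  L: [ 0  0  0  1 -1  1  0]
  Θ: [ 0  0 -1  0  0  0  0]
  T: [-1  1 -3 -1 -2 -2 -3]
  [M]: (1)·0+(-2)·0+(2)·1+(2)·0+(-1)·1+(-2)·0+(2)·1 = 3
  [L]: (1)·0+(-2)·0+(2)·0+(2)·1+(-1)·-1+(-2)·1+(2)·0 = 1
  [Θ]: (1)·0+(-2)·0+(2)·-1+(2)·0+(-1)·0+(-2)·0+(2)·0 = -2
  [T]: (1)·-1+(-2)·1+(2)·-3+(2)·-1+(-1)·-2+(-2)·-2+(2)·-3 = -11
⇒ M^3 L Θ^-2 T^-11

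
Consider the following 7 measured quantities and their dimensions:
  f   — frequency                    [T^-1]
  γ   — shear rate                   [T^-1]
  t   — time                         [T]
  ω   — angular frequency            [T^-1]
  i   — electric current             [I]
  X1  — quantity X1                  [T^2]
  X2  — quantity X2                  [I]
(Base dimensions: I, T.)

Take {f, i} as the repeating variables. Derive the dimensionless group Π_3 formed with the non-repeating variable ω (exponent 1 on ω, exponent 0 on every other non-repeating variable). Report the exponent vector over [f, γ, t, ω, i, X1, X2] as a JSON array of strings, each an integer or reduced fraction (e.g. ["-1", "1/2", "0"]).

["-1", "0", "0", "1", "0", "0", "0"]

Dimensional matrix (I×T by f×γ×t×ω×i×X1×X2):
  I: [ 0  0  0  0  1  0  1]
  T: [-1 -1  1 -1  0  2  0]
RREF → pivots at {f,i} ⇒ r = 2
Repeat: f,i; free: γ,t,ω,X1,X2
RREF:
  r0: [   1    1   -1    1    0   -2    0]
  r1: [   0    0    0    0    1    0    1]
Fix exponent of ω at 1, γ at 0, t at 0, X1 at 0, X2 at 0; solve each RREF row for its pivot's exponent:
  r0: exp(f) + (1)·1 = 0 ⇒ exp(f) = -1
  r1: exp(i) + (0)·1 = 0 ⇒ exp(i) = 0
Π_3 = f^-1 · ω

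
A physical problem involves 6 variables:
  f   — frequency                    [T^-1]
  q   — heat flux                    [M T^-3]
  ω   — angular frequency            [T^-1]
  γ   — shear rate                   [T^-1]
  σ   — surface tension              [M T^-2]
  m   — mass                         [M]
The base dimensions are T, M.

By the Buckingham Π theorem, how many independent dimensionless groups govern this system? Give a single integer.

4

Write exponents as rows T,M / cols f,q,ω,γ,σ,m:
  T: [-1 -3 -1 -1 -2  0]
  M: [ 0  1  0  0  1  1]
Echelon form has 2 nonzero rows (pivots: f,q)
Π count = n − r = 6 − 2 = 4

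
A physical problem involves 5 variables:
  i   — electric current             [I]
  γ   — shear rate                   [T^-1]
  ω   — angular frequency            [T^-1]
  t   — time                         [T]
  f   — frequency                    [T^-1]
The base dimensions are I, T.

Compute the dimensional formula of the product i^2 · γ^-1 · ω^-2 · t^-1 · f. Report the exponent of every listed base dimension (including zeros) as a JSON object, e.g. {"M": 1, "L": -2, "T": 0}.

Dimensional matrix (I×T by i×γ×ω×t×f):
  I: [ 1  0  0  0  0]
  T: [ 0 -1 -1  1 -1]
  [I]: (2)·1+(-1)·0+(-2)·0+(-1)·0+(1)·0 = 2
  [T]: (2)·0+(-1)·-1+(-2)·-1+(-1)·1+(1)·-1 = 1
⇒ I^2 T

{"I": 2, "T": 1}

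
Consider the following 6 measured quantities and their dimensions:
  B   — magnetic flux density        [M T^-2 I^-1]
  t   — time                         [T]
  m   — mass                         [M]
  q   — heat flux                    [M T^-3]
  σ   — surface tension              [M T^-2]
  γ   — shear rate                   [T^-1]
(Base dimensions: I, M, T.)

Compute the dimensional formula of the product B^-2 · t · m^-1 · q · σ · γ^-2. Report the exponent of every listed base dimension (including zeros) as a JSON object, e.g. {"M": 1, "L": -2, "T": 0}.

{"I": 2, "M": -1, "T": 2}

Exponent matrix [I,M,T] × [B,t,m,q,σ,γ]:
  I: [-1  0  0  0  0  0]
  M: [ 1  0  1  1  1  0]
  T: [-2  1  0 -3 -2 -1]
  [I]: (-2)·-1+(1)·0+(-1)·0+(1)·0+(1)·0+(-2)·0 = 2
  [M]: (-2)·1+(1)·0+(-1)·1+(1)·1+(1)·1+(-2)·0 = -1
  [T]: (-2)·-2+(1)·1+(-1)·0+(1)·-3+(1)·-2+(-2)·-1 = 2
⇒ I^2 M^-1 T^2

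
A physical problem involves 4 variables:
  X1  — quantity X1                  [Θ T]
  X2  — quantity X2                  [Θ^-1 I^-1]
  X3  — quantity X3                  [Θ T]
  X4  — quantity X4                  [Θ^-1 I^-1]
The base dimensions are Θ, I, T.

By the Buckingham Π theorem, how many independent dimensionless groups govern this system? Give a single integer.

2

Write exponents as rows Θ,I,T / cols X1,X2,X3,X4:
  Θ: [ 1 -1  1 -1]
  I: [ 0 -1  0 -1]
  T: [ 1  0  1  0]
Row reduction gives pivot columns X1,X2; rank = 2
Π count = n − r = 4 − 2 = 2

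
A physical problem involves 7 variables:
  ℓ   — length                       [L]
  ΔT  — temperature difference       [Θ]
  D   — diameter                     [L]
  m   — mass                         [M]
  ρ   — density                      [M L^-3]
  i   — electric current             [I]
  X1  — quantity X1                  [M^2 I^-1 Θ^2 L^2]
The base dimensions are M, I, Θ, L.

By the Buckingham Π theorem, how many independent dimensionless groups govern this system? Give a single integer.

3

Dimensional matrix (M×I×Θ×L by ℓ×ΔT×D×m×ρ×i×X1):
  M: [ 0  0  0  1  1  0  2]
  I: [ 0  0  0  0  0  1 -1]
  Θ: [ 0  1  0  0  0  0  2]
  L: [ 1  0  1  0 -3  0  2]
RREF → pivots at {ℓ,ΔT,m,i} ⇒ r = 4
n=7, r=4 ⇒ 3 dimensionless groups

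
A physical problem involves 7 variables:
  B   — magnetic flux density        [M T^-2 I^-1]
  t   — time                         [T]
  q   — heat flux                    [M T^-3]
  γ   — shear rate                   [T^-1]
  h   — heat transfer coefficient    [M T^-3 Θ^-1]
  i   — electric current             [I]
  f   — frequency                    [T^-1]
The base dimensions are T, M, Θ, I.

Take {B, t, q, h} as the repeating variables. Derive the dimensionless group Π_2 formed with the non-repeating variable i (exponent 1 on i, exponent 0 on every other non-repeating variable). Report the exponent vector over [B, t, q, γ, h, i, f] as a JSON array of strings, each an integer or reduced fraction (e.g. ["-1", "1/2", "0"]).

Exponent matrix [T,M,Θ,I] × [B,t,q,γ,h,i,f]:
  T: [-2  1 -3 -1 -3  0 -1]
  M: [ 1  0  1  0  1  0  0]
  Θ: [ 0  0  0  0 -1  0  0]
  I: [-1  0  0  0  0  1  0]
Row reduction gives pivot columns B,t,q,h; rank = 4
Repeat: B,t,q,h; free: γ,i,f
RREF:
  r0: [   1    0    0    0    0   -1    0]
  r1: [   0    1    0   -1    0    1   -1]
  r2: [   0    0    1    0    0    1    0]
  r3: [   0    0    0    0    1    0    0]
Fix exponent of i at 1, γ at 0, f at 0; solve each RREF row for its pivot's exponent:
  r0: exp(B) + (-1)·1 = 0 ⇒ exp(B) = 1
  r1: exp(t) + (1)·1 = 0 ⇒ exp(t) = -1
  r2: exp(q) + (1)·1 = 0 ⇒ exp(q) = -1
  r3: exp(h) + (0)·1 = 0 ⇒ exp(h) = 0
Π_2 = B · t^-1 · q^-1 · i

["1", "-1", "-1", "0", "0", "1", "0"]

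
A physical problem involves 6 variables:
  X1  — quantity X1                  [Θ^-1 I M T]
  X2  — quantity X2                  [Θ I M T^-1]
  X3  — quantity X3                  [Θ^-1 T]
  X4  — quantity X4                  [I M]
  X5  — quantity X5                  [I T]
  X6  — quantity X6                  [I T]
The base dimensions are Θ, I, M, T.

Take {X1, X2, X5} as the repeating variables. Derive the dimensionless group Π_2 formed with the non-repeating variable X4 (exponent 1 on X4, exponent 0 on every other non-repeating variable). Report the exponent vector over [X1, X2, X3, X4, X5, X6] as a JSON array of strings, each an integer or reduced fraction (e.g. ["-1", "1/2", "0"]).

["-1/2", "-1/2", "0", "1", "0", "0"]

Exponent matrix [Θ,I,M,T] × [X1,X2,X3,X4,X5,X6]:
  Θ: [-1  1 -1  0  0  0]
  I: [ 1  1  0  1  1  1]
  M: [ 1  1  0  1  0  0]
  T: [ 1 -1  1  0  1  1]
RREF → pivots at {X1,X2,X5} ⇒ r = 3
Pivot set = {X1,X2,X5}, free = {X3,X4,X6}
RREF:
  r0: [   1    0  1/2  1/2    0    0]
  r1: [   0    1 -1/2  1/2    0    0]
  r2: [   0    0    0    0    1    1]
  r3: [   0    0    0    0    0    0]
Fix exponent of X4 at 1, X3 at 0, X6 at 0; solve each RREF row for its pivot's exponent:
  r0: exp(X1) + (1/2)·1 = 0 ⇒ exp(X1) = -1/2
  r1: exp(X2) + (1/2)·1 = 0 ⇒ exp(X2) = -1/2
  r2: exp(X5) + (0)·1 = 0 ⇒ exp(X5) = 0
Π_2 = X1^(-1/2) · X2^(-1/2) · X4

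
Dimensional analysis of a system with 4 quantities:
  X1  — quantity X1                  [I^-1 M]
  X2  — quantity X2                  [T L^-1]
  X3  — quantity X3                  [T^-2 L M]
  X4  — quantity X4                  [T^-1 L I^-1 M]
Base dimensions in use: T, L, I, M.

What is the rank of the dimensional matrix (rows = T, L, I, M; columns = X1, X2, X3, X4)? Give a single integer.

Dimensional matrix (T×L×I×M by X1×X2×X3×X4):
  T: [ 0  1 -2 -1]
  L: [ 0 -1  1  1]
  I: [-1  0  0 -1]
  M: [ 1  0  1  1]
RREF → pivots at {X1,X2,X3} ⇒ r = 3

3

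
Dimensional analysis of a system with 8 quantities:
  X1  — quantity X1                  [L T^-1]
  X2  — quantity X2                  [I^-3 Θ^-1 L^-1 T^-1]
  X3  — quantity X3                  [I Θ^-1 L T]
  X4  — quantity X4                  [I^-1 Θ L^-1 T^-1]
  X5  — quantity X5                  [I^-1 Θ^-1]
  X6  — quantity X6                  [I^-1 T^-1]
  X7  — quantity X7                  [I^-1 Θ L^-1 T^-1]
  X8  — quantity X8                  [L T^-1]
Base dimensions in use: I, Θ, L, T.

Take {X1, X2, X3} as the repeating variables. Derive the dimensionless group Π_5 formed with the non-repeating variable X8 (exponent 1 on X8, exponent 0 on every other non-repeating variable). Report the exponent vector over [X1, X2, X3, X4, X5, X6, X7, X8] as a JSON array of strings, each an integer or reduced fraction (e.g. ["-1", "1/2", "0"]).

Dimensional matrix (I×Θ×L×T by X1×X2×X3×X4×X5×X6×X7×X8):
  I: [ 0 -3  1 -1 -1 -1 -1  0]
  Θ: [ 0 -1 -1  1 -1  0  1  0]
  L: [ 1 -1  1 -1  0  0 -1  1]
  T: [-1 -1  1 -1  0 -1 -1 -1]
RREF → pivots at {X1,X2,X3} ⇒ r = 3
Pivot set = {X1,X2,X3}, free = {X4,X5,X6,X7,X8}
RREF:
  r0: [   1    0    0    0    0  1/2    0    1]
  r1: [   0    1    0    0  1/2  1/4    0    0]
  r2: [   0    0    1   -1  1/2 -1/4   -1    0]
  r3: [   0    0    0    0    0    0    0    0]
Fix exponent of X8 at 1, X4 at 0, X5 at 0, X6 at 0, X7 at 0; solve each RREF row for its pivot's exponent:
  r0: exp(X1) + (1)·1 = 0 ⇒ exp(X1) = -1
  r1: exp(X2) + (0)·1 = 0 ⇒ exp(X2) = 0
  r2: exp(X3) + (0)·1 = 0 ⇒ exp(X3) = 0
Π_5 = X1^-1 · X8

["-1", "0", "0", "0", "0", "0", "0", "1"]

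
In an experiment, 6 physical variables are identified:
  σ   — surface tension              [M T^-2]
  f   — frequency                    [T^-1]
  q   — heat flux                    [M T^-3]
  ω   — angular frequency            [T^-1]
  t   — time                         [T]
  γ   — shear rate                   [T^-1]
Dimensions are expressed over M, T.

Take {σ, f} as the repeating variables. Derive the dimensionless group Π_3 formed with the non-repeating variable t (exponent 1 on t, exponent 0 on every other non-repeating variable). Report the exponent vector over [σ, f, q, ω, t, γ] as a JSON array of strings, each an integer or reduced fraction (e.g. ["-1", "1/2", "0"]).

Dimensional matrix (M×T by σ×f×q×ω×t×γ):
  M: [ 1  0  1  0  0  0]
  T: [-2 -1 -3 -1  1 -1]
Row reduction gives pivot columns σ,f; rank = 2
Pivot set = {σ,f}, free = {q,ω,t,γ}
RREF:
  r0: [   1    0    1    0    0    0]
  r1: [   0    1    1    1   -1    1]
Fix exponent of t at 1, q at 0, ω at 0, γ at 0; solve each RREF row for its pivot's exponent:
  r0: exp(σ) + (0)·1 = 0 ⇒ exp(σ) = 0
  r1: exp(f) + (-1)·1 = 0 ⇒ exp(f) = 1
Π_3 = f · t

["0", "1", "0", "0", "1", "0"]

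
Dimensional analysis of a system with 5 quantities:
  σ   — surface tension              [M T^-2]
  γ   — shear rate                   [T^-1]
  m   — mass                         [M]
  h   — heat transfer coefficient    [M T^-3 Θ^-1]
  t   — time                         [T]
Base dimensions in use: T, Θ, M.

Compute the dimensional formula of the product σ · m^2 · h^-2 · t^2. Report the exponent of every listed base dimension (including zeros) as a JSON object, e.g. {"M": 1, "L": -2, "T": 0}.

Exponent matrix [T,Θ,M] × [σ,γ,m,h,t]:
  T: [-2 -1  0 -3  1]
  Θ: [ 0  0  0 -1  0]
  M: [ 1  0  1  1  0]
  [T]: (1)·-2+(2)·0+(-2)·-3+(2)·1 = 6
  [Θ]: (1)·0+(2)·0+(-2)·-1+(2)·0 = 2
  [M]: (1)·1+(2)·1+(-2)·1+(2)·0 = 1
⇒ T^6 Θ^2 M

{"T": 6, "Θ": 2, "M": 1}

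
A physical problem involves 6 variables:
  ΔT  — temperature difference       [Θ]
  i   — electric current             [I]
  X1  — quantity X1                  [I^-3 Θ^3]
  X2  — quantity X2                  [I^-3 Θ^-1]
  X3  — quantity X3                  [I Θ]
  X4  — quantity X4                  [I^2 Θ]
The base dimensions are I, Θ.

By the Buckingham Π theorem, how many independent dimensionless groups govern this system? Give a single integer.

4

Exponent matrix [I,Θ] × [ΔT,i,X1,X2,X3,X4]:
  I: [ 0  1 -3 -3  1  2]
  Θ: [ 1  0  3 -1  1  1]
Echelon form has 2 nonzero rows (pivots: ΔT,i)
Π count = n − r = 6 − 2 = 4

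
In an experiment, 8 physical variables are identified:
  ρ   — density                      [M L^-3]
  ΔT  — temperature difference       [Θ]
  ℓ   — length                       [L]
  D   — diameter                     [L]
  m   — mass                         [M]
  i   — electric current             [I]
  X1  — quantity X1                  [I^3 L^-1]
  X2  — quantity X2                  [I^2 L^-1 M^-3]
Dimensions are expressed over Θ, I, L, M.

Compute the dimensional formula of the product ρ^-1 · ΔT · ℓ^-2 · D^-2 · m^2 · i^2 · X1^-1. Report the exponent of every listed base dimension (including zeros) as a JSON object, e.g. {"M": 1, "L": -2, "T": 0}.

{"Θ": 1, "I": -1, "L": 0, "M": 1}

Write exponents as rows Θ,I,L,M / cols ρ,ΔT,ℓ,D,m,i,X1,X2:
  Θ: [ 0  1  0  0  0  0  0  0]
  I: [ 0  0  0  0  0  1  3  2]
  L: [-3  0  1  1  0  0 -1 -1]
  M: [ 1  0  0  0  1  0  0 -3]
  [Θ]: (-1)·0+(1)·1+(-2)·0+(-2)·0+(2)·0+(2)·0+(-1)·0 = 1
  [I]: (-1)·0+(1)·0+(-2)·0+(-2)·0+(2)·0+(2)·1+(-1)·3 = -1
  [L]: (-1)·-3+(1)·0+(-2)·1+(-2)·1+(2)·0+(2)·0+(-1)·-1 = 0
  [M]: (-1)·1+(1)·0+(-2)·0+(-2)·0+(2)·1+(2)·0+(-1)·0 = 1
⇒ Θ I^-1 M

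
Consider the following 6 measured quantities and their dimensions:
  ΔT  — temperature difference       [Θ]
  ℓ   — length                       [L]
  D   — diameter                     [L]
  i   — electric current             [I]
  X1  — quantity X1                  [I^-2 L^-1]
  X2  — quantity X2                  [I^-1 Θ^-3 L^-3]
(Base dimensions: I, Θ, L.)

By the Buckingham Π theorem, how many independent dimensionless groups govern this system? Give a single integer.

Dimensional matrix (I×Θ×L by ΔT×ℓ×D×i×X1×X2):
  I: [ 0  0  0  1 -2 -1]
  Θ: [ 1  0  0  0  0 -3]
  L: [ 0  1  1  0 -1 -3]
Row reduction gives pivot columns ΔT,ℓ,i; rank = 3
n=6, r=3 ⇒ 3 dimensionless groups

3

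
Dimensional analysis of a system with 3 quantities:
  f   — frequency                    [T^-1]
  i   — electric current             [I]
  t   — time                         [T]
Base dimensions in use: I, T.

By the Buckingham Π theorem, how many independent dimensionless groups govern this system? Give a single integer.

Write exponents as rows I,T / cols f,i,t:
  I: [ 0  1  0]
  T: [-1  0  1]
RREF → pivots at {f,i} ⇒ r = 2
n=3, r=2 ⇒ 1 dimensionless group

1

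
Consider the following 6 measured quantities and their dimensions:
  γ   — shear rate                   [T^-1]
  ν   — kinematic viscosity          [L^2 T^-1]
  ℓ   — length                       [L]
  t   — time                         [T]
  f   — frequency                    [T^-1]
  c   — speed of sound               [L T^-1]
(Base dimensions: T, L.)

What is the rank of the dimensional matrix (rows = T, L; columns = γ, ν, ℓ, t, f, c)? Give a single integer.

Exponent matrix [T,L] × [γ,ν,ℓ,t,f,c]:
  T: [-1 -1  0  1 -1 -1]
  L: [ 0  2  1  0  0  1]
RREF → pivots at {γ,ν} ⇒ r = 2

2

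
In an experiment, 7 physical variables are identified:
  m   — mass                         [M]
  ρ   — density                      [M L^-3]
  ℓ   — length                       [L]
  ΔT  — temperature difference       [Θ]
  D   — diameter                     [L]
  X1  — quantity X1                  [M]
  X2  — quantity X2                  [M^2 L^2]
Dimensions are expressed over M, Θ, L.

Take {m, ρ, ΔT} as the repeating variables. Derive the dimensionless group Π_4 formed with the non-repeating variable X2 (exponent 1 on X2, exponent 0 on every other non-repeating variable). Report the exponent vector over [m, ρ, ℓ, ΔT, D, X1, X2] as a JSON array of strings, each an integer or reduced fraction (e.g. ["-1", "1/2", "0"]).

["-8/3", "2/3", "0", "0", "0", "0", "1"]

Exponent matrix [M,Θ,L] × [m,ρ,ℓ,ΔT,D,X1,X2]:
  M: [ 1  1  0  0  0  1  2]
  Θ: [ 0  0  0  1  0  0  0]
  L: [ 0 -3  1  0  1  0  2]
RREF → pivots at {m,ρ,ΔT} ⇒ r = 3
Repeat: m,ρ,ΔT; free: ℓ,D,X1,X2
RREF:
  r0: [   1    0  1/3    0  1/3    1  8/3]
  r1: [   0    1 -1/3    0 -1/3    0 -2/3]
  r2: [   0    0    0    1    0    0    0]
Fix exponent of X2 at 1, ℓ at 0, D at 0, X1 at 0; solve each RREF row for its pivot's exponent:
  r0: exp(m) + (8/3)·1 = 0 ⇒ exp(m) = -8/3
  r1: exp(ρ) + (-2/3)·1 = 0 ⇒ exp(ρ) = 2/3
  r2: exp(ΔT) + (0)·1 = 0 ⇒ exp(ΔT) = 0
Π_4 = m^(-8/3) · ρ^(2/3) · X2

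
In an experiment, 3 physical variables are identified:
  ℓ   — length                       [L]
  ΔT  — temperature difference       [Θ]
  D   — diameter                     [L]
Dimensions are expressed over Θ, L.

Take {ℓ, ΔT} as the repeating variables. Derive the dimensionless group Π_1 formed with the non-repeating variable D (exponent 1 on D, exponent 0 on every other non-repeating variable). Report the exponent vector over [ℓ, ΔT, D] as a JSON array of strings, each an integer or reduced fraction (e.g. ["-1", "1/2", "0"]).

Dimensional matrix (Θ×L by ℓ×ΔT×D):
  Θ: [ 0  1  0]
  L: [ 1  0  1]
RREF → pivots at {ℓ,ΔT} ⇒ r = 2
Pivot set = {ℓ,ΔT}, free = {D}
RREF:
  r0: [   1    0    1]
  r1: [   0    1    0]
Fix exponent of D at 1; solve each RREF row for its pivot's exponent:
  r0: exp(ℓ) + (1)·1 = 0 ⇒ exp(ℓ) = -1
  r1: exp(ΔT) + (0)·1 = 0 ⇒ exp(ΔT) = 0
Π_1 = ℓ^-1 · D

["-1", "0", "1"]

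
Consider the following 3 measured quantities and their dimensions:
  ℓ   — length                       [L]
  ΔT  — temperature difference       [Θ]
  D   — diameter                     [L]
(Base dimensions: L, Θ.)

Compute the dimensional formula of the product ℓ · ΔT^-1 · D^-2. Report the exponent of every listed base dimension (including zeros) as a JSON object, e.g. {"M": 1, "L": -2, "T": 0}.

Write exponents as rows L,Θ / cols ℓ,ΔT,D:
  L: [ 1  0  1]
  Θ: [ 0  1  0]
  [L]: (1)·1+(-1)·0+(-2)·1 = -1
  [Θ]: (1)·0+(-1)·1+(-2)·0 = -1
⇒ L^-1 Θ^-1

{"L": -1, "Θ": -1}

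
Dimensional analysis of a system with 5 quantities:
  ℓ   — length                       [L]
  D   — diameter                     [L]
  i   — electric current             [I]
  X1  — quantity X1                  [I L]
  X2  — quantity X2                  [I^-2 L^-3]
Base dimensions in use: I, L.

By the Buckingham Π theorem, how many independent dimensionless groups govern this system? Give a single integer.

3

Dimensional matrix (I×L by ℓ×D×i×X1×X2):
  I: [ 0  0  1  1 -2]
  L: [ 1  1  0  1 -3]
Echelon form has 2 nonzero rows (pivots: ℓ,i)
5 vars − rank 2 = 3 Π groups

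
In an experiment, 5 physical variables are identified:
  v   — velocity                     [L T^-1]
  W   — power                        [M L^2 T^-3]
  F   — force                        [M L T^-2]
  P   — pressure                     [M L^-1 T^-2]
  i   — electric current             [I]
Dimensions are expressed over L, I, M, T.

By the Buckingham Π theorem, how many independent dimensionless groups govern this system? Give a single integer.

1

Exponent matrix [L,I,M,T] × [v,W,F,P,i]:
  L: [ 1  2  1 -1  0]
  I: [ 0  0  0  0  1]
  M: [ 0  1  1  1  0]
  T: [-1 -3 -2 -2  0]
Row reduction gives pivot columns v,W,P,i; rank = 4
5 vars − rank 4 = 1 Π group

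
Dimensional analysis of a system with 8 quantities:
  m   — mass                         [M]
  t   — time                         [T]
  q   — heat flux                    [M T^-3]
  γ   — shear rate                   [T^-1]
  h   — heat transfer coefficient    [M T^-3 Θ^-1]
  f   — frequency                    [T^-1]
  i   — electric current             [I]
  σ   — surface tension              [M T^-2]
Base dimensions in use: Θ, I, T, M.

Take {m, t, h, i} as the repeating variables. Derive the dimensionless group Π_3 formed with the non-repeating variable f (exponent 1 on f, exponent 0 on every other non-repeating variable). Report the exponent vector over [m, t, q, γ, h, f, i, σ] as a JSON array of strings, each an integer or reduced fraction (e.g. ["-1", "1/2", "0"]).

Exponent matrix [Θ,I,T,M] × [m,t,q,γ,h,f,i,σ]:
  Θ: [ 0  0  0  0 -1  0  0  0]
  I: [ 0  0  0  0  0  0  1  0]
  T: [ 0  1 -3 -1 -3 -1  0 -2]
  M: [ 1  0  1  0  1  0  0  1]
Row reduction gives pivot columns m,t,h,i; rank = 4
Repeat: m,t,h,i; free: q,γ,f,σ
RREF:
  r0: [   1    0    1    0    0    0    0    1]
  r1: [   0    1   -3   -1    0   -1    0   -2]
  r2: [   0    0    0    0    1    0    0    0]
  r3: [   0    0    0    0    0    0    1    0]
Fix exponent of f at 1, q at 0, γ at 0, σ at 0; solve each RREF row for its pivot's exponent:
  r0: exp(m) + (0)·1 = 0 ⇒ exp(m) = 0
  r1: exp(t) + (-1)·1 = 0 ⇒ exp(t) = 1
  r2: exp(h) + (0)·1 = 0 ⇒ exp(h) = 0
  r3: exp(i) + (0)·1 = 0 ⇒ exp(i) = 0
Π_3 = t · f

["0", "1", "0", "0", "0", "1", "0", "0"]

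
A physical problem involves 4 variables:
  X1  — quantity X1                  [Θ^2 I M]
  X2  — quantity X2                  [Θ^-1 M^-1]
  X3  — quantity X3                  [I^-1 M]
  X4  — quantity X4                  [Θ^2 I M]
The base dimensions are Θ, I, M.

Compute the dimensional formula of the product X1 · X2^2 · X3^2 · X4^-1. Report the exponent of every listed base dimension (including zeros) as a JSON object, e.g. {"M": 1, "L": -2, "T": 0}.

Exponent matrix [Θ,I,M] × [X1,X2,X3,X4]:
  Θ: [ 2 -1  0  2]
  I: [ 1  0 -1  1]
  M: [ 1 -1  1  1]
  [Θ]: (1)·2+(2)·-1+(2)·0+(-1)·2 = -2
  [I]: (1)·1+(2)·0+(2)·-1+(-1)·1 = -2
  [M]: (1)·1+(2)·-1+(2)·1+(-1)·1 = 0
⇒ Θ^-2 I^-2

{"Θ": -2, "I": -2, "M": 0}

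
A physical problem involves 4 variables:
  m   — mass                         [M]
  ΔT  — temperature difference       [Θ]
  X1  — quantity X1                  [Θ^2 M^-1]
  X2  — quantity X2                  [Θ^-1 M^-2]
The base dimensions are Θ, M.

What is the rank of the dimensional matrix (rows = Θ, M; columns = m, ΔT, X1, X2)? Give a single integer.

Dimensional matrix (Θ×M by m×ΔT×X1×X2):
  Θ: [ 0  1  2 -1]
  M: [ 1  0 -1 -2]
Echelon form has 2 nonzero rows (pivots: m,ΔT)

2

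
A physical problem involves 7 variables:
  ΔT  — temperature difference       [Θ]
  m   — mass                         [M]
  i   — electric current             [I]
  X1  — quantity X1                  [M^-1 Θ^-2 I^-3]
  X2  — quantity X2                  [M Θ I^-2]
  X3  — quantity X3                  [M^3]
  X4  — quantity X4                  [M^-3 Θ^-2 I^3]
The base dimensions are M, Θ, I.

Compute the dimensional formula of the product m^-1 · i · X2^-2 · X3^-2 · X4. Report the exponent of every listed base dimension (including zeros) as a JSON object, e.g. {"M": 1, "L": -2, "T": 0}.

{"M": -12, "Θ": -4, "I": 8}

Dimensional matrix (M×Θ×I by ΔT×m×i×X1×X2×X3×X4):
  M: [ 0  1  0 -1  1  3 -3]
  Θ: [ 1  0  0 -2  1  0 -2]
  I: [ 0  0  1 -3 -2  0  3]
  [M]: (-1)·1+(1)·0+(-2)·1+(-2)·3+(1)·-3 = -12
  [Θ]: (-1)·0+(1)·0+(-2)·1+(-2)·0+(1)·-2 = -4
  [I]: (-1)·0+(1)·1+(-2)·-2+(-2)·0+(1)·3 = 8
⇒ M^-12 Θ^-4 I^8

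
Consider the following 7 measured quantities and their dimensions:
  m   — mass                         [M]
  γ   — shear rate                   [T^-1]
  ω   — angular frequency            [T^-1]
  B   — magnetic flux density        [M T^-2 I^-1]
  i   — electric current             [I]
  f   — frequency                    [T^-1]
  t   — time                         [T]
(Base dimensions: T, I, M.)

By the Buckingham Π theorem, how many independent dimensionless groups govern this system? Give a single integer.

4

Exponent matrix [T,I,M] × [m,γ,ω,B,i,f,t]:
  T: [ 0 -1 -1 -2  0 -1  1]
  I: [ 0  0  0 -1  1  0  0]
  M: [ 1  0  0  1  0  0  0]
Echelon form has 3 nonzero rows (pivots: m,γ,B)
7 vars − rank 3 = 4 Π groups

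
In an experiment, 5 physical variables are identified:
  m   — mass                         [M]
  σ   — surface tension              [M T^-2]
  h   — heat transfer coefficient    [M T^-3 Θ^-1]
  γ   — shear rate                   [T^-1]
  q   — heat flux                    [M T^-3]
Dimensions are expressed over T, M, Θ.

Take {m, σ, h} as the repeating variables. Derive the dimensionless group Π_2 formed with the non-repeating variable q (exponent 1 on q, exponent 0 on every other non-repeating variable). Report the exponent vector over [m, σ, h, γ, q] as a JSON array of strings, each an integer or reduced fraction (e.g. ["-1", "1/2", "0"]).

Dimensional matrix (T×M×Θ by m×σ×h×γ×q):
  T: [ 0 -2 -3 -1 -3]
  M: [ 1  1  1  0  1]
  Θ: [ 0  0 -1  0  0]
Row reduction gives pivot columns m,σ,h; rank = 3
Repeat: m,σ,h; free: γ,q
RREF:
  r0: [   1    0    0 -1/2 -1/2]
  r1: [   0    1    0  1/2  3/2]
  r2: [   0    0    1    0    0]
Fix exponent of q at 1, γ at 0; solve each RREF row for its pivot's exponent:
  r0: exp(m) + (-1/2)·1 = 0 ⇒ exp(m) = 1/2
  r1: exp(σ) + (3/2)·1 = 0 ⇒ exp(σ) = -3/2
  r2: exp(h) + (0)·1 = 0 ⇒ exp(h) = 0
Π_2 = m^(1/2) · σ^(-3/2) · q

["1/2", "-3/2", "0", "0", "1"]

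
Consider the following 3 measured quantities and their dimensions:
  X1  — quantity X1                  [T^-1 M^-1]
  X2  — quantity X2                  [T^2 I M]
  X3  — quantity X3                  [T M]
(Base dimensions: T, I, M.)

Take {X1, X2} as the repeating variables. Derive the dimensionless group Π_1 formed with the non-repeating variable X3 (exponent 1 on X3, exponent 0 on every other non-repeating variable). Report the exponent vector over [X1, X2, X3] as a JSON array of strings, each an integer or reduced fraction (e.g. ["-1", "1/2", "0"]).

["1", "0", "1"]

Exponent matrix [T,I,M] × [X1,X2,X3]:
  T: [-1  2  1]
  I: [ 0  1  0]
  M: [-1  1  1]
RREF → pivots at {X1,X2} ⇒ r = 2
Pivot set = {X1,X2}, free = {X3}
RREF:
  r0: [   1    0   -1]
  r1: [   0    1    0]
  r2: [   0    0    0]
Fix exponent of X3 at 1; solve each RREF row for its pivot's exponent:
  r0: exp(X1) + (-1)·1 = 0 ⇒ exp(X1) = 1
  r1: exp(X2) + (0)·1 = 0 ⇒ exp(X2) = 0
Π_1 = X1 · X3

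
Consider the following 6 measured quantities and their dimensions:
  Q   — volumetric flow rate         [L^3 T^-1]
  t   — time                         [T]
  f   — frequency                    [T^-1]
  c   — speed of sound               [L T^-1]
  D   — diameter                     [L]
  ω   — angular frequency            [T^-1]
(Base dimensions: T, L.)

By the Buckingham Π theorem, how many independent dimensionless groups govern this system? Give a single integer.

4

Dimensional matrix (T×L by Q×t×f×c×D×ω):
  T: [-1  1 -1 -1  0 -1]
  L: [ 3  0  0  1  1  0]
Row reduction gives pivot columns Q,t; rank = 2
6 vars − rank 2 = 4 Π groups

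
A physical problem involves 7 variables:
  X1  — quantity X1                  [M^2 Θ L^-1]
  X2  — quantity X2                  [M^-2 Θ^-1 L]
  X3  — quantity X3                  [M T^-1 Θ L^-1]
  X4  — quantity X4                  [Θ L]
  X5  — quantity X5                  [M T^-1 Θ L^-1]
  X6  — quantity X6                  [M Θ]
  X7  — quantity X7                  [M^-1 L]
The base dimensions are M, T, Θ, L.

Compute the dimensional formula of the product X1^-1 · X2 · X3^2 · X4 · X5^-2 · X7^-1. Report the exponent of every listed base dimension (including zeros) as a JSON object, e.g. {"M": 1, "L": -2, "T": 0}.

Write exponents as rows M,T,Θ,L / cols X1,X2,X3,X4,X5,X6,X7:
  M: [ 2 -2  1  0  1  1 -1]
  T: [ 0  0 -1  0 -1  0  0]
  Θ: [ 1 -1  1  1  1  1  0]
  L: [-1  1 -1  1 -1  0  1]
  [M]: (-1)·2+(1)·-2+(2)·1+(1)·0+(-2)·1+(-1)·-1 = -3
  [T]: (-1)·0+(1)·0+(2)·-1+(1)·0+(-2)·-1+(-1)·0 = 0
  [Θ]: (-1)·1+(1)·-1+(2)·1+(1)·1+(-2)·1+(-1)·0 = -1
  [L]: (-1)·-1+(1)·1+(2)·-1+(1)·1+(-2)·-1+(-1)·1 = 2
⇒ M^-3 Θ^-1 L^2

{"M": -3, "T": 0, "Θ": -1, "L": 2}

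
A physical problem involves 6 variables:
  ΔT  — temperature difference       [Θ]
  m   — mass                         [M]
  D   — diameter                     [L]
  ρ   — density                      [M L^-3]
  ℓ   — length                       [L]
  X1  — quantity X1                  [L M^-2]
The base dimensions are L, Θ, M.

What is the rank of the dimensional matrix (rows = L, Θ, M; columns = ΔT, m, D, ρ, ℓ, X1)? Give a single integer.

Exponent matrix [L,Θ,M] × [ΔT,m,D,ρ,ℓ,X1]:
  L: [ 0  0  1 -3  1  1]
  Θ: [ 1  0  0  0  0  0]
  M: [ 0  1  0  1  0 -2]
RREF → pivots at {ΔT,m,D} ⇒ r = 3

3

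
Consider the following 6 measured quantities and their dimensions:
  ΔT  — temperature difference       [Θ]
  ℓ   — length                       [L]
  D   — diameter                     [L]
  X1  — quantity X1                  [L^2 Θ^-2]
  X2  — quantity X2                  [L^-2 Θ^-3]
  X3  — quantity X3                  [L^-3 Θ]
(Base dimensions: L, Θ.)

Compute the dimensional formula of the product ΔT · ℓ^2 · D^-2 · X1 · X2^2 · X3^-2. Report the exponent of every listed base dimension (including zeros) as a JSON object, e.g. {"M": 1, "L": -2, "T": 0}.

{"L": 4, "Θ": -9}

Dimensional matrix (L×Θ by ΔT×ℓ×D×X1×X2×X3):
  L: [ 0  1  1  2 -2 -3]
  Θ: [ 1  0  0 -2 -3  1]
  [L]: (1)·0+(2)·1+(-2)·1+(1)·2+(2)·-2+(-2)·-3 = 4
  [Θ]: (1)·1+(2)·0+(-2)·0+(1)·-2+(2)·-3+(-2)·1 = -9
⇒ L^4 Θ^-9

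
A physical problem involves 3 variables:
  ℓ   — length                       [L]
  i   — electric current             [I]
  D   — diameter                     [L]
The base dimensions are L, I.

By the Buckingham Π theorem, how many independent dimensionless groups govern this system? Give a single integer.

Dimensional matrix (L×I by ℓ×i×D):
  L: [ 1  0  1]
  I: [ 0  1  0]
Echelon form has 2 nonzero rows (pivots: ℓ,i)
n=3, r=2 ⇒ 1 dimensionless group

1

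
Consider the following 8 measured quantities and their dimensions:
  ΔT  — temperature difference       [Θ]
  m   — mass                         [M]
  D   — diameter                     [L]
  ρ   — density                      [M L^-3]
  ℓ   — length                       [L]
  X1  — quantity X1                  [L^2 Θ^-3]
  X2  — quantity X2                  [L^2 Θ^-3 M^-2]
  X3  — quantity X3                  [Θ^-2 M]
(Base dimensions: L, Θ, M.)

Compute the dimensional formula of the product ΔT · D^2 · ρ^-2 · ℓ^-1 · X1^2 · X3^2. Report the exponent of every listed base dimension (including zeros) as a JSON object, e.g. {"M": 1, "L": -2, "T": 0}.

Write exponents as rows L,Θ,M / cols ΔT,m,D,ρ,ℓ,X1,X2,X3:
  L: [ 0  0  1 -3  1  2  2  0]
  Θ: [ 1  0  0  0  0 -3 -3 -2]
  M: [ 0  1  0  1  0  0 -2  1]
  [L]: (1)·0+(2)·1+(-2)·-3+(-1)·1+(2)·2+(2)·0 = 11
  [Θ]: (1)·1+(2)·0+(-2)·0+(-1)·0+(2)·-3+(2)·-2 = -9
  [M]: (1)·0+(2)·0+(-2)·1+(-1)·0+(2)·0+(2)·1 = 0
⇒ L^11 Θ^-9

{"L": 11, "Θ": -9, "M": 0}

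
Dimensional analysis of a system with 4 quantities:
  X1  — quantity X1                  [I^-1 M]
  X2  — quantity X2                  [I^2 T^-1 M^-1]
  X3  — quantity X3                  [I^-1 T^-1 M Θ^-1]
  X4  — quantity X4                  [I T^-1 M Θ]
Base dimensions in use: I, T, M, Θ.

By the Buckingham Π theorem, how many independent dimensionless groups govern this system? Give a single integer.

Exponent matrix [I,T,M,Θ] × [X1,X2,X3,X4]:
  I: [-1  2 -1  1]
  T: [ 0 -1 -1 -1]
  M: [ 1 -1  1  1]
  Θ: [ 0  0 -1  1]
Row reduction gives pivot columns X1,X2,X3; rank = 3
4 vars − rank 3 = 1 Π group

1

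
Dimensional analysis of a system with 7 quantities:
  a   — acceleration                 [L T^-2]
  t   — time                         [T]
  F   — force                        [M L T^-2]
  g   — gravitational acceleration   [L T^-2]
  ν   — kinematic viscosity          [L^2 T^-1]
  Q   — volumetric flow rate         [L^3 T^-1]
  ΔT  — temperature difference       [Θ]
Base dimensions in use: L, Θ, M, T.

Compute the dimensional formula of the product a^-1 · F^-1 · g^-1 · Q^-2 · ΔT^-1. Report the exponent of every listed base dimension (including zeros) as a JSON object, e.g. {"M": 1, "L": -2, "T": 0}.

Exponent matrix [L,Θ,M,T] × [a,t,F,g,ν,Q,ΔT]:
  L: [ 1  0  1  1  2  3  0]
  Θ: [ 0  0  0  0  0  0  1]
  M: [ 0  0  1  0  0  0  0]
  T: [-2  1 -2 -2 -1 -1  0]
  [L]: (-1)·1+(-1)·1+(-1)·1+(-2)·3+(-1)·0 = -9
  [Θ]: (-1)·0+(-1)·0+(-1)·0+(-2)·0+(-1)·1 = -1
  [M]: (-1)·0+(-1)·1+(-1)·0+(-2)·0+(-1)·0 = -1
  [T]: (-1)·-2+(-1)·-2+(-1)·-2+(-2)·-1+(-1)·0 = 8
⇒ L^-9 Θ^-1 M^-1 T^8

{"L": -9, "Θ": -1, "M": -1, "T": 8}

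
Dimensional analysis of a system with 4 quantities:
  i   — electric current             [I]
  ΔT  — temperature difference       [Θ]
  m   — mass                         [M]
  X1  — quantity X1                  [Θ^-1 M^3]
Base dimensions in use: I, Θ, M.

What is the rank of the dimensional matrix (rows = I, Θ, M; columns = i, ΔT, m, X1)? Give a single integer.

Write exponents as rows I,Θ,M / cols i,ΔT,m,X1:
  I: [ 1  0  0  0]
  Θ: [ 0  1  0 -1]
  M: [ 0  0  1  3]
Echelon form has 3 nonzero rows (pivots: i,ΔT,m)

3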